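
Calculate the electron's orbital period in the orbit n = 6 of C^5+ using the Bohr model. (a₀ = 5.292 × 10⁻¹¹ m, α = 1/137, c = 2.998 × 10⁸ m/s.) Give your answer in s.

9.117 × 10⁻¹⁶ s

r = n²a₀/Z = 6²·5.292 × 10⁻¹¹/6 = 3.175 × 10⁻¹⁰ m
v = Zαc/n = 6·0.007299·2.998 × 10⁸/6 = 2.188 × 10⁶ m/s
T = 2πr/v = 9.117 × 10⁻¹⁶ s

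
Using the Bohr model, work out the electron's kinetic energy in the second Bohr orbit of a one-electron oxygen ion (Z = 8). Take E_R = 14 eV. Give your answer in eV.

220 eV

For a Coulomb orbit the virial theorem gives K = −E_n.
E_n = −E_R·Z²/n², so K = E_R·Z²/n² = 14 × 8²/2² = 220 eV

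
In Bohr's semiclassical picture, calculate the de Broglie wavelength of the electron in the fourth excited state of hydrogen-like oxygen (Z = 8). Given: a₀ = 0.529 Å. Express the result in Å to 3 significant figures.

The Bohr quantisation condition is nλ = 2πr_n.
r_n = n²a₀/Z = 1.65 Å
λ = 2πr_n/n = 2π·1.65/5 = 2.08 Å

2.08 Å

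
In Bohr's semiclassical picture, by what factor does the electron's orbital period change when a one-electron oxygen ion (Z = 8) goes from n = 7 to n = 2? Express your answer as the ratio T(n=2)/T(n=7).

T ∝ Z^-2 · n^3; with Z fixed, T ∝ n^3.
T(n=2)/T(n=7) = (2/7)^3 = 8/343

8/343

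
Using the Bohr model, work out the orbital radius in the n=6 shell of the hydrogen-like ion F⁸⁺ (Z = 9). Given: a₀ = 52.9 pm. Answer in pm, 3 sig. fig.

r_n = n²a₀/Z = 6² × 52.9 / 9
    = 36 × 52.9 / 9 = 212 pm

212 pm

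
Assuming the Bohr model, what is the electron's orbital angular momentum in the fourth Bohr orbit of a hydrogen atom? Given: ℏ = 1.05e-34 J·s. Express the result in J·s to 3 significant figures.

4.20e-34 J·s

L_n = nℏ = 4 × 1.05e-34 = 4.20e-34 J·s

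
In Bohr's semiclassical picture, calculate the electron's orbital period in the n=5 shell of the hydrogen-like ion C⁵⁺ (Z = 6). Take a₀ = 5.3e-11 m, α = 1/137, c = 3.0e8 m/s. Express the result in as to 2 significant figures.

530 as

r = n²a₀/Z = 5²·5.3e-11/6 = 2.2e-10 m
v = Zαc/n = 6·0.0073·3.0e8/5 = 2.6e6 m/s
T = 2πr/v = 5.3e-16 s = 530 as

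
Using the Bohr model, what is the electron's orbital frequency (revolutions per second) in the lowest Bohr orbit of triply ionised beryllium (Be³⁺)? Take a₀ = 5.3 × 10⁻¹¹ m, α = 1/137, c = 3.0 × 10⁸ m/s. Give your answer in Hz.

r = n²a₀/Z = 1.3 × 10⁻¹¹ m, v = Zαc/n = 8.8 × 10⁶ m/s
f = v/(2πr) = 1.1 × 10¹⁷ Hz

1.1 × 10¹⁷ Hz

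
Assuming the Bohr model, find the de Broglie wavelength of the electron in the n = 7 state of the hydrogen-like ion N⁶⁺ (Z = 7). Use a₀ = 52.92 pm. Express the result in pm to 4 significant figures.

332.5 pm

The Bohr quantisation condition is nλ = 2πr_n.
r_n = n²a₀/Z = 370.4 pm
λ = 2πr_n/n = 2π·370.4/7 = 332.5 pm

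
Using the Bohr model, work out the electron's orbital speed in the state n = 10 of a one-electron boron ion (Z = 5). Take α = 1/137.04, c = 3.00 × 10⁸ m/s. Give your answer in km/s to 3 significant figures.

1090 km/s

v_n = Zαc/n = 5 × 0.00730 × 3.00 × 10⁸ / 10
    = 1090 km/s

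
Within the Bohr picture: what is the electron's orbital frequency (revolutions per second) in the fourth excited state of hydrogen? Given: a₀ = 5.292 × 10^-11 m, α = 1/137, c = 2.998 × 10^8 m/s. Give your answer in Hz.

5.265 × 10^13 Hz

r = n²a₀/Z = 1.323 × 10^-9 m, v = Zαc/n = 4.377 × 10^5 m/s
f = v/(2πr) = 5.265 × 10^13 Hz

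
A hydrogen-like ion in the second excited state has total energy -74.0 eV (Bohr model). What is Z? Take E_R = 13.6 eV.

7

E_n = −E_R Z²/n² ⇒ Z² = −E_n n²/E_R = 74.0 × 3² / 13.6 ≈ 48.97
Z = 7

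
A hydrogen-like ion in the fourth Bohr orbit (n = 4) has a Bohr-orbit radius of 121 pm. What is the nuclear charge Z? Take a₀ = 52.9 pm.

r_n = n²a₀/Z ⇒ Z = n²a₀/r = 4² × 52.9 / 121 ≈ 7.00
Z = 7

7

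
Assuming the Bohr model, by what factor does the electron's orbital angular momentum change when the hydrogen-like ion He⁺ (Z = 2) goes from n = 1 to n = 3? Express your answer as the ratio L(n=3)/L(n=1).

L = nℏ depends only on n, so L ∝ n.
L(n=3)/L(n=1) = (3/1)^1 = 3

3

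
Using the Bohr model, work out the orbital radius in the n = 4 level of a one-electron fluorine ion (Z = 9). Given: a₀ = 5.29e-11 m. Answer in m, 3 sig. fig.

9.40e-11 m

r_n = n²a₀/Z = 4² × 5.29e-11 / 9
    = 16 × 5.29e-11 / 9 = 9.40e-11 m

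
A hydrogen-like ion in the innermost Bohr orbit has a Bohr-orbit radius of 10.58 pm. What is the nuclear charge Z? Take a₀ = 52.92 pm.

r_n = n²a₀/Z ⇒ Z = n²a₀/r = 1² × 52.92 / 10.58 ≈ 5.00
Z = 5

5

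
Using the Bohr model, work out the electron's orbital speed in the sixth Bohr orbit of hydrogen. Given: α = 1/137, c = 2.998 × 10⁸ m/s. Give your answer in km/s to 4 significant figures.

364.7 km/s

v_n = Zαc/n = 1 × 0.007299 × 2.998 × 10⁸ / 6
    = 364.7 km/s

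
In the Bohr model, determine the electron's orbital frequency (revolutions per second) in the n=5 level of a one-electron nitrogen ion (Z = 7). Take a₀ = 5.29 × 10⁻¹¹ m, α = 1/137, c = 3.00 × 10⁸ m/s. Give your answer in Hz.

2.58 × 10¹⁵ Hz

r = n²a₀/Z = 1.89 × 10⁻¹⁰ m, v = Zαc/n = 3.07 × 10⁶ m/s
f = v/(2πr) = 2.58 × 10¹⁵ Hz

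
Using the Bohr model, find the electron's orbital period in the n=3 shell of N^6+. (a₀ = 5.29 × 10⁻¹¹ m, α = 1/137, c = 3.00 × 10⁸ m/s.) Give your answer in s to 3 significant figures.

8.36 × 10⁻¹⁷ s

r = n²a₀/Z = 3²·5.29 × 10⁻¹¹/7 = 6.80 × 10⁻¹¹ m
v = Zαc/n = 7·0.00730·3.00 × 10⁸/3 = 5.11 × 10⁶ m/s
T = 2πr/v = 8.36 × 10⁻¹⁷ s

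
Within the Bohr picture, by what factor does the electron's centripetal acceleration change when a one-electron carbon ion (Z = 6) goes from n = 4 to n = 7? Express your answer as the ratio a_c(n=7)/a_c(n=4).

a_c ∝ Z^3 · n^-4; with Z fixed, a_c ∝ n^-4.
a_c(n=7)/a_c(n=4) = (7/4)^-4 = 256/2401

256/2401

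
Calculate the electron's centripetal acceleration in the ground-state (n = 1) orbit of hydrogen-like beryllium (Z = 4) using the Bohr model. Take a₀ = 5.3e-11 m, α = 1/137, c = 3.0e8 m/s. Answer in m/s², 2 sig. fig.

5.8e24 m/s²

r = n²a₀/Z = 1.3e-11 m, v = Zαc/n = 8.8e6 m/s
a = v²/r = (8.8e6)² / 1.3e-11 = 5.8e24 m/s²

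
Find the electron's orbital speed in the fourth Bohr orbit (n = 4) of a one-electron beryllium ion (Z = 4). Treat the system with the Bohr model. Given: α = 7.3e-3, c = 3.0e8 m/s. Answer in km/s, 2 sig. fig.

v_n = Zαc/n = 4 × 0.0073 × 3.0e8 / 4
    = 2200 km/s

2200 km/s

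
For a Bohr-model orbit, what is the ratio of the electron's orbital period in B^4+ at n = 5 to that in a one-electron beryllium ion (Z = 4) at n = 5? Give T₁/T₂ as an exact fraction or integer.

16/25

T ∝ Z^-2 · n^3
T₁/T₂ = (5/4)^-2 · (5/5)^3 = 16/25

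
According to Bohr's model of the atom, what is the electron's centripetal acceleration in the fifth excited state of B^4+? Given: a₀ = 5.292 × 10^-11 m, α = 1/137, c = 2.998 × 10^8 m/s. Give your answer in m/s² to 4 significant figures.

r = n²a₀/Z = 3.810 × 10^-10 m, v = Zαc/n = 1.824 × 10^6 m/s
a = v²/r = (1.824 × 10^6)² / 3.810 × 10^-10 = 8.728 × 10^21 m/s²

8.728 × 10^21 m/s²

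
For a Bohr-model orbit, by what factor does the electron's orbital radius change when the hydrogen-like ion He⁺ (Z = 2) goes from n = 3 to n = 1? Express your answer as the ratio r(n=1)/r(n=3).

1/9

r ∝ Z^-1 · n^2; with Z fixed, r ∝ n^2.
r(n=1)/r(n=3) = (1/3)^2 = 1/9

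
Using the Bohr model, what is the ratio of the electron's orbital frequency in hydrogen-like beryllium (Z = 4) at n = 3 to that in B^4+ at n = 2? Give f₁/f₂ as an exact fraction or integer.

f ∝ Z^2 · n^-3
f₁/f₂ = (4/5)^2 · (3/2)^-3 = 128/675

128/675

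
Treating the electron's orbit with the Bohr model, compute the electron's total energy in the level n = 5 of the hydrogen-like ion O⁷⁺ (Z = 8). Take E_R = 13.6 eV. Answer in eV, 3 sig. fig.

E_n = −E_R·Z²/n² = −13.6 × 8²/5² = -34.8 eV

-34.8 eV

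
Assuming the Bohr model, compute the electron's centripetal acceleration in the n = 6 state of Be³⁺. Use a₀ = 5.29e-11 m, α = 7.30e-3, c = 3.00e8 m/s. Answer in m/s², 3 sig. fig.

r = n²a₀/Z = 4.76e-10 m, v = Zαc/n = 1.46e6 m/s
a = v²/r = (1.46e6)² / 4.76e-10 = 4.48e21 m/s²

4.48e21 m/s²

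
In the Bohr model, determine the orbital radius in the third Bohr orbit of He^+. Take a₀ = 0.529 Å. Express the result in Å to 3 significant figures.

2.38 Å

r_n = n²a₀/Z = 3² × 0.529 / 2
    = 9 × 0.529 / 2 = 2.38 Å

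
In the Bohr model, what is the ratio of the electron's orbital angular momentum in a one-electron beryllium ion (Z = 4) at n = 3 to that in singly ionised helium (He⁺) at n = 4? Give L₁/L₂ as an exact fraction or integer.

L = nℏ is independent of Z.
L₁/L₂ = n₁/n₂ = 3/4 = 3/4

3/4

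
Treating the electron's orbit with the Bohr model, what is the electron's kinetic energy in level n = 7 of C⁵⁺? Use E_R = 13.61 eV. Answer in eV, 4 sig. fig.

For a Coulomb orbit the virial theorem gives K = −E_n.
E_n = −E_R·Z²/n², so K = E_R·Z²/n² = 13.61 × 6²/7² = 9.999 eV

9.999 eV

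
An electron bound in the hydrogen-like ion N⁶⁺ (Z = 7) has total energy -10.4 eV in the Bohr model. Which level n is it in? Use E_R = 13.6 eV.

E_n = −E_R Z²/n² ⇒ n² = E_R Z²/(−E_n) = 13.6 × 7² / 10.4 ≈ 64.08
n = 8

8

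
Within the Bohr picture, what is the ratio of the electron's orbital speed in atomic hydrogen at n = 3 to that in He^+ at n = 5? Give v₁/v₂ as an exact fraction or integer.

5/6

v ∝ Z^1 · n^-1
v₁/v₂ = (1/2)^1 · (3/5)^-1 = 5/6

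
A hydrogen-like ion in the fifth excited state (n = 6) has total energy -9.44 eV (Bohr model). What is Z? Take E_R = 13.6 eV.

5

E_n = −E_R Z²/n² ⇒ Z² = −E_n n²/E_R = 9.44 × 6² / 13.6 ≈ 24.99
Z = 5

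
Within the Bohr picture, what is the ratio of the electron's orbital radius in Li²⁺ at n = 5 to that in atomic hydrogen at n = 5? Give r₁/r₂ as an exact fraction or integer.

1/3

r ∝ Z^-1 · n^2
r₁/r₂ = (3/1)^-1 · (5/5)^2 = 1/3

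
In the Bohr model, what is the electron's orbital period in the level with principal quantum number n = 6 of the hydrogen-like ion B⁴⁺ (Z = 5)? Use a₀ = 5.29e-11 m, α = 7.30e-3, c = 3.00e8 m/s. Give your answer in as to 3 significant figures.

1310 as

r = n²a₀/Z = 6²·5.29e-11/5 = 3.81e-10 m
v = Zαc/n = 5·0.00730·3.00e8/6 = 1.82e6 m/s
T = 2πr/v = 1.31e-15 s = 1310 as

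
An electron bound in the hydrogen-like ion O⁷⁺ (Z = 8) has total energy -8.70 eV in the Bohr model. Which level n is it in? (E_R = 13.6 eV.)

E_n = −E_R Z²/n² ⇒ n² = E_R Z²/(−E_n) = 13.6 × 8² / 8.70 ≈ 100.05
n = 10

10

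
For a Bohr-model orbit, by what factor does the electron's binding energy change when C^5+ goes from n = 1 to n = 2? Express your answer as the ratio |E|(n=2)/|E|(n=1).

|E| ∝ Z^2 · n^-2; with Z fixed, |E| ∝ n^-2.
|E|(n=2)/|E|(n=1) = (2/1)^-2 = 1/4

1/4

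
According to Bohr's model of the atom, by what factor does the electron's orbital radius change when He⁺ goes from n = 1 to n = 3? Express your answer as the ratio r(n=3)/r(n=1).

9

r ∝ Z^-1 · n^2; with Z fixed, r ∝ n^2.
r(n=3)/r(n=1) = (3/1)^2 = 9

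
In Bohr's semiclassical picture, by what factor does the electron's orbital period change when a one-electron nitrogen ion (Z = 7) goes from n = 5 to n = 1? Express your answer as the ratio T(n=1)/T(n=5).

T ∝ Z^-2 · n^3; with Z fixed, T ∝ n^3.
T(n=1)/T(n=5) = (1/5)^3 = 1/125

1/125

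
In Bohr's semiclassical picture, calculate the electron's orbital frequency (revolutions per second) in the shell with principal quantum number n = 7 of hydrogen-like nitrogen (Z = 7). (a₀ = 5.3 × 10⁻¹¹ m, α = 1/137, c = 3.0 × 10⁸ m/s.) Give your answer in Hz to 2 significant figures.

r = n²a₀/Z = 3.7 × 10⁻¹⁰ m, v = Zαc/n = 2.2 × 10⁶ m/s
f = v/(2πr) = 9.4 × 10¹⁴ Hz

9.4 × 10¹⁴ Hz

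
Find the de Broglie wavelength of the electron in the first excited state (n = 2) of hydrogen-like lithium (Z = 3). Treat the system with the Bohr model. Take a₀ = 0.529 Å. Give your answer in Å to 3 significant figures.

The Bohr quantisation condition is nλ = 2πr_n.
r_n = n²a₀/Z = 0.705 Å
λ = 2πr_n/n = 2π·0.705/2 = 2.22 Å

2.22 Å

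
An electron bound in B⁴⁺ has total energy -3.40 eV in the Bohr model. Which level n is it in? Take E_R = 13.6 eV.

E_n = −E_R Z²/n² ⇒ n² = E_R Z²/(−E_n) = 13.6 × 5² / 3.40 ≈ 100.00
n = 10

10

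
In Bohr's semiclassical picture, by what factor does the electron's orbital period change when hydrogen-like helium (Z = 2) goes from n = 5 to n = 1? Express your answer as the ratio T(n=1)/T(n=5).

1/125

T ∝ Z^-2 · n^3; with Z fixed, T ∝ n^3.
T(n=1)/T(n=5) = (1/5)^3 = 1/125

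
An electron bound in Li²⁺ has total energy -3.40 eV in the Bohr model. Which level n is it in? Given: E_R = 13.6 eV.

6

E_n = −E_R Z²/n² ⇒ n² = E_R Z²/(−E_n) = 13.6 × 3² / 3.40 ≈ 36.00
n = 6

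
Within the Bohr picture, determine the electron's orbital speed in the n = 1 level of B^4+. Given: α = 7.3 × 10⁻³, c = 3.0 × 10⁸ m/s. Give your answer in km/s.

v_n = Zαc/n = 5 × 0.0073 × 3.0 × 10⁸ / 1
    = 1.1 × 10⁴ km/s

1.1 × 10⁴ km/s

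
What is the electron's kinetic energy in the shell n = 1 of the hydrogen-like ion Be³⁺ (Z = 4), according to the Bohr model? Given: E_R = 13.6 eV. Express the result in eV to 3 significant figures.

218 eV

For a Coulomb orbit the virial theorem gives K = −E_n.
E_n = −E_R·Z²/n², so K = E_R·Z²/n² = 13.6 × 4²/1² = 218 eV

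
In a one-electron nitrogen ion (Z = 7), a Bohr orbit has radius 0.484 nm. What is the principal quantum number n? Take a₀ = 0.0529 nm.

r_n = n²a₀/Z ⇒ n² = rZ/a₀ = 0.484 × 7 / 0.0529 ≈ 64.05
n = 8

8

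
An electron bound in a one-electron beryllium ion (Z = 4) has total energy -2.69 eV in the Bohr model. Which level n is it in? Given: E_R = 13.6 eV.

9

E_n = −E_R Z²/n² ⇒ n² = E_R Z²/(−E_n) = 13.6 × 4² / 2.69 ≈ 80.89
n = 9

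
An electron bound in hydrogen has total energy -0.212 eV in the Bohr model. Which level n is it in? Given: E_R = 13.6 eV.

E_n = −E_R Z²/n² ⇒ n² = E_R Z²/(−E_n) = 13.6 × 1² / 0.212 ≈ 64.15
n = 8

8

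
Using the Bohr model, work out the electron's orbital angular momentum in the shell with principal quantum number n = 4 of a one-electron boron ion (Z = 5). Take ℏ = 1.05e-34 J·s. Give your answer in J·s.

4.20e-34 J·s

L_n = nℏ = 4 × 1.05e-34 = 4.20e-34 J·s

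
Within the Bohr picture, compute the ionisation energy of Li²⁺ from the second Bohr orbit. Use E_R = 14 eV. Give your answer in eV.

E_n = −E_R·Z²/n² = −14 × 3²/2² eV = -32 eV
Ionisation energy = −E_n = 32 eV

32 eV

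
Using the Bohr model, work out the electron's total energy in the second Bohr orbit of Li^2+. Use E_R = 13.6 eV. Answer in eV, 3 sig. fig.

-30.6 eV

E_n = −E_R·Z²/n² = −13.6 × 3²/2² = -30.6 eV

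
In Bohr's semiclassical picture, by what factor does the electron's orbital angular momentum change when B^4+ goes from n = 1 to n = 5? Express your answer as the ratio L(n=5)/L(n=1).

5

L = nℏ depends only on n, so L ∝ n.
L(n=5)/L(n=1) = (5/1)^1 = 5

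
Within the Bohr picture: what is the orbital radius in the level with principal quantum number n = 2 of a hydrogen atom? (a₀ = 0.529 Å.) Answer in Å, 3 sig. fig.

2.12 Å

r_n = n²a₀/Z = 2² × 0.529 / 1
    = 4 × 0.529 / 1 = 2.12 Å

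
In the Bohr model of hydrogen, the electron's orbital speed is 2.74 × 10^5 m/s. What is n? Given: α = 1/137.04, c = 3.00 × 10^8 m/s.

8

v_n = Zαc/n ⇒ n = Zαc/v = 1 × 0.00730 × 3.00 × 10^8 / 2.74 × 10^5 ≈ 7.99
n = 8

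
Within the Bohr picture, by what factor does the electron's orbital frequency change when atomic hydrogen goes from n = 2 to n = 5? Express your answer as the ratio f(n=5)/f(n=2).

8/125

f ∝ Z^2 · n^-3; with Z fixed, f ∝ n^-3.
f(n=5)/f(n=2) = (5/2)^-3 = 8/125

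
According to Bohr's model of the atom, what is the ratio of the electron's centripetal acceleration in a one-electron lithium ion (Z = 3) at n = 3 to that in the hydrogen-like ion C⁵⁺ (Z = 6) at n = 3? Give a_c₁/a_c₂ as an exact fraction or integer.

a_c ∝ Z^3 · n^-4
a_c₁/a_c₂ = (3/6)^3 · (3/3)^-4 = 1/8

1/8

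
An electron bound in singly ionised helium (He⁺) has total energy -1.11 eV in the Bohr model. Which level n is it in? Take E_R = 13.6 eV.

7

E_n = −E_R Z²/n² ⇒ n² = E_R Z²/(−E_n) = 13.6 × 2² / 1.11 ≈ 49.01
n = 7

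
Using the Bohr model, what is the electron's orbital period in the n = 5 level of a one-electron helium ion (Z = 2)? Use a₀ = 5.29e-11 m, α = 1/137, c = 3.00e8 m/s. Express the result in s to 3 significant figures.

r = n²a₀/Z = 5²·5.29e-11/2 = 6.61e-10 m
v = Zαc/n = 2·0.00730·3.00e8/5 = 8.76e5 m/s
T = 2πr/v = 4.74e-15 s

4.74e-15 s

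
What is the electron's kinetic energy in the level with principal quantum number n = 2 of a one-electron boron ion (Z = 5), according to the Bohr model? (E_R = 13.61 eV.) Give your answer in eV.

85.06 eV

For a Coulomb orbit the virial theorem gives K = −E_n.
E_n = −E_R·Z²/n², so K = E_R·Z²/n² = 13.61 × 5²/2² = 85.06 eV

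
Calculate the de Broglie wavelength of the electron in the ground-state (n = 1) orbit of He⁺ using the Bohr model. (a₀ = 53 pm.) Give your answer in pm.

170 pm

The Bohr quantisation condition is nλ = 2πr_n.
r_n = n²a₀/Z = 26 pm
λ = 2πr_n/n = 2π·26/1 = 170 pm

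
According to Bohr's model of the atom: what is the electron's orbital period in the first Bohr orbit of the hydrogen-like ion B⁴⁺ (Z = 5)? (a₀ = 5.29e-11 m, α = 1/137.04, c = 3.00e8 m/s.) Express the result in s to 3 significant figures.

6.07e-18 s

r = n²a₀/Z = 1²·5.29e-11/5 = 1.06e-11 m
v = Zαc/n = 5·0.00730·3.00e8/1 = 1.09e7 m/s
T = 2πr/v = 6.07e-18 s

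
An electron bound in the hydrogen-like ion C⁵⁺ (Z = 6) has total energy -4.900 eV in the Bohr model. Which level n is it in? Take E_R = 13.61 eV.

E_n = −E_R Z²/n² ⇒ n² = E_R Z²/(−E_n) = 13.61 × 6² / 4.900 ≈ 99.99
n = 10

10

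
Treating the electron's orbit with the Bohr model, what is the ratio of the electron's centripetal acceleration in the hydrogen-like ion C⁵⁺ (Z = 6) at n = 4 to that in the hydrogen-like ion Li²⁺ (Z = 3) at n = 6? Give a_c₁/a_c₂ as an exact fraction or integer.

81/2

a_c ∝ Z^3 · n^-4
a_c₁/a_c₂ = (6/3)^3 · (4/6)^-4 = 81/2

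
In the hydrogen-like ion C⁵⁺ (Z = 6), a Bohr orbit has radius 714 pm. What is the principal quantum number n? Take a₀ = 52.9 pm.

9

r_n = n²a₀/Z ⇒ n² = rZ/a₀ = 714 × 6 / 52.9 ≈ 80.98
n = 9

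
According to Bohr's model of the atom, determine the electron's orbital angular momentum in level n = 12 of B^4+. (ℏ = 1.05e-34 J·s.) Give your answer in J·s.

1.26e-33 J·s

L_n = nℏ = 12 × 1.05e-34 = 1.26e-33 J·s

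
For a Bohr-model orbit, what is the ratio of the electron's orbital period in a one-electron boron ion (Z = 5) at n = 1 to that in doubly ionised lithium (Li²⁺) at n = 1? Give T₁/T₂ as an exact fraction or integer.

T ∝ Z^-2 · n^3
T₁/T₂ = (5/3)^-2 · (1/1)^3 = 9/25

9/25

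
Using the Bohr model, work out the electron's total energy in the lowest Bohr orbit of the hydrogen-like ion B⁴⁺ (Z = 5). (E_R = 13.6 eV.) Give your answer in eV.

E_n = −E_R·Z²/n² = −13.6 × 5²/1² = -340 eV

-340 eV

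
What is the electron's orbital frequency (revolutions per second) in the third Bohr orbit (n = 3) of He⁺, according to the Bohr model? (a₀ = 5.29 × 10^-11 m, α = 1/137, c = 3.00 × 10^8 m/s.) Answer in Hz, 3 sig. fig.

9.76 × 10^14 Hz

r = n²a₀/Z = 2.38 × 10^-10 m, v = Zαc/n = 1.46 × 10^6 m/s
f = v/(2πr) = 9.76 × 10^14 Hz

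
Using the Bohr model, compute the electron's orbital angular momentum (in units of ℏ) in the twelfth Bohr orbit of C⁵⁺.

L_n = nℏ, so L/ℏ = n = 12.

12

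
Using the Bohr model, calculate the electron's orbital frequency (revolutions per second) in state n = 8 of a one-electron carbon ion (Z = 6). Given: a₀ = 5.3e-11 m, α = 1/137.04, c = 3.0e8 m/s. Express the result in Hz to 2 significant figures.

4.6e14 Hz

r = n²a₀/Z = 5.7e-10 m, v = Zαc/n = 1.6e6 m/s
f = v/(2πr) = 4.6e14 Hz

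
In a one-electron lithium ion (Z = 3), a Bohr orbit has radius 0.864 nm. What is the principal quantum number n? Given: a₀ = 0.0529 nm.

r_n = n²a₀/Z ⇒ n² = rZ/a₀ = 0.864 × 3 / 0.0529 ≈ 49.00
n = 7

7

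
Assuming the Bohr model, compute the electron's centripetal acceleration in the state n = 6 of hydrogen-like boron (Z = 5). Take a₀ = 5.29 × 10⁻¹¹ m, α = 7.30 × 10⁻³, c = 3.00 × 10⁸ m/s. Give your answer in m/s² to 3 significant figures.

8.74 × 10²¹ m/s²

r = n²a₀/Z = 3.81 × 10⁻¹⁰ m, v = Zαc/n = 1.82 × 10⁶ m/s
a = v²/r = (1.82 × 10⁶)² / 3.81 × 10⁻¹⁰ = 8.74 × 10²¹ m/s²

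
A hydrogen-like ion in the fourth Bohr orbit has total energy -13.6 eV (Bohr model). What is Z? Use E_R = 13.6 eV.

4

E_n = −E_R Z²/n² ⇒ Z² = −E_n n²/E_R = 13.6 × 4² / 13.6 ≈ 16.00
Z = 4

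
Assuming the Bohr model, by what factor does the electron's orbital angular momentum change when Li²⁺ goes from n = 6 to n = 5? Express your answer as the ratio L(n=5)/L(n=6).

5/6

L = nℏ depends only on n, so L ∝ n.
L(n=5)/L(n=6) = (5/6)^1 = 5/6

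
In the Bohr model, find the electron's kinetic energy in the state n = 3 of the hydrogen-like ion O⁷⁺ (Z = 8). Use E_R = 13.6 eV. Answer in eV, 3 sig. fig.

For a Coulomb orbit the virial theorem gives K = −E_n.
E_n = −E_R·Z²/n², so K = E_R·Z²/n² = 13.6 × 8²/3² = 96.7 eV

96.7 eV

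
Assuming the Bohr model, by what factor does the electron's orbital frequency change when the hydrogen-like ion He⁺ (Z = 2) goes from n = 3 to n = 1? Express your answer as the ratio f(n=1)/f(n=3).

27

f ∝ Z^2 · n^-3; with Z fixed, f ∝ n^-3.
f(n=1)/f(n=3) = (1/3)^-3 = 27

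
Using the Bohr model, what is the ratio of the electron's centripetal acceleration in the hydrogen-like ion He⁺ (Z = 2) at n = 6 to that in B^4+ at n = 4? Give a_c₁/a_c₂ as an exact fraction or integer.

128/10125

a_c ∝ Z^3 · n^-4
a_c₁/a_c₂ = (2/5)^3 · (6/4)^-4 = 128/10125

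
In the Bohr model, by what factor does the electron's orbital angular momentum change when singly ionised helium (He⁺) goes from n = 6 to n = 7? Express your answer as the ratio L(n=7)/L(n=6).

L = nℏ depends only on n, so L ∝ n.
L(n=7)/L(n=6) = (7/6)^1 = 7/6

7/6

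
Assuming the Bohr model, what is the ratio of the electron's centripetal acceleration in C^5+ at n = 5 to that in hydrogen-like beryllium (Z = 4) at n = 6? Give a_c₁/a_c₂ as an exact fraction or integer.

4374/625

a_c ∝ Z^3 · n^-4
a_c₁/a_c₂ = (6/4)^3 · (5/6)^-4 = 4374/625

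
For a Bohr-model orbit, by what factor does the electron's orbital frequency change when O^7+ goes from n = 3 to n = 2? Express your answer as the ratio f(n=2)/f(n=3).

f ∝ Z^2 · n^-3; with Z fixed, f ∝ n^-3.
f(n=2)/f(n=3) = (2/3)^-3 = 27/8

27/8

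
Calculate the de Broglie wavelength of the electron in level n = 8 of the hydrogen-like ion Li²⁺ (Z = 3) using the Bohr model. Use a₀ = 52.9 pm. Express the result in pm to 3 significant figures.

886 pm

The Bohr quantisation condition is nλ = 2πr_n.
r_n = n²a₀/Z = 1130 pm
λ = 2πr_n/n = 2π·1130/8 = 886 pm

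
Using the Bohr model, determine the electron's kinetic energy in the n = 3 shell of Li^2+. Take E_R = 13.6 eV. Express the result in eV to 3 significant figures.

For a Coulomb orbit the virial theorem gives K = −E_n.
E_n = −E_R·Z²/n², so K = E_R·Z²/n² = 13.6 × 3²/3² = 13.6 eV

13.6 eV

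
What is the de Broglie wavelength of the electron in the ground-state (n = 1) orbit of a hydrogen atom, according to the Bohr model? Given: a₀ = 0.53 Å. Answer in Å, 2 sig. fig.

3.3 Å

The Bohr quantisation condition is nλ = 2πr_n.
r_n = n²a₀/Z = 0.53 Å
λ = 2πr_n/n = 2π·0.53/1 = 3.3 Å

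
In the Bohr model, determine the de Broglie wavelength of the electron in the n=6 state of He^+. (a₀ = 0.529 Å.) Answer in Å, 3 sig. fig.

9.97 Å

The Bohr quantisation condition is nλ = 2πr_n.
r_n = n²a₀/Z = 9.52 Å
λ = 2πr_n/n = 2π·9.52/6 = 9.97 Å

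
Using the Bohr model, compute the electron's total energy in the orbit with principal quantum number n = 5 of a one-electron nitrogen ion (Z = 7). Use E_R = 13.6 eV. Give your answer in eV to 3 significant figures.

-26.7 eV

E_n = −E_R·Z²/n² = −13.6 × 7²/5² = -26.7 eV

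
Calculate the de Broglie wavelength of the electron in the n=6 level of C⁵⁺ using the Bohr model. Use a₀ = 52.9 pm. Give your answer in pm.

332 pm

The Bohr quantisation condition is nλ = 2πr_n.
r_n = n²a₀/Z = 317 pm
λ = 2πr_n/n = 2π·317/6 = 332 pm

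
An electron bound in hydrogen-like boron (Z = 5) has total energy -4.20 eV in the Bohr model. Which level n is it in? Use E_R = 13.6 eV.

E_n = −E_R Z²/n² ⇒ n² = E_R Z²/(−E_n) = 13.6 × 5² / 4.20 ≈ 80.95
n = 9

9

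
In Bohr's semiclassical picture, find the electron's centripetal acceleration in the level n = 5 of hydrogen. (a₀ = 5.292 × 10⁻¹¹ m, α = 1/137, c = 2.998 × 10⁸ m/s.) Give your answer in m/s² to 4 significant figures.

r = n²a₀/Z = 1.323 × 10⁻⁹ m, v = Zαc/n = 4.377 × 10⁵ m/s
a = v²/r = (4.377 × 10⁵)² / 1.323 × 10⁻⁹ = 1.448 × 10²⁰ m/s²

1.448 × 10²⁰ m/s²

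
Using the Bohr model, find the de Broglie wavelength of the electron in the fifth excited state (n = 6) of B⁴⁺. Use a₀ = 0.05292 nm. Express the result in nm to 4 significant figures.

0.3990 nm

The Bohr quantisation condition is nλ = 2πr_n.
r_n = n²a₀/Z = 0.3810 nm
λ = 2πr_n/n = 2π·0.3810/6 = 0.3990 nm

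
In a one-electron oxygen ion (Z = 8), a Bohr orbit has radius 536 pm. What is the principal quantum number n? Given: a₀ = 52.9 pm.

r_n = n²a₀/Z ⇒ n² = rZ/a₀ = 536 × 8 / 52.9 ≈ 81.06
n = 9

9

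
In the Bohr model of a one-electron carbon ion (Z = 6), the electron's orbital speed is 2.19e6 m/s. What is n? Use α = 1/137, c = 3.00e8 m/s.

v_n = Zαc/n ⇒ n = Zαc/v = 6 × 0.00730 × 3.00e8 / 2.19e6 ≈ 6.00
n = 6

6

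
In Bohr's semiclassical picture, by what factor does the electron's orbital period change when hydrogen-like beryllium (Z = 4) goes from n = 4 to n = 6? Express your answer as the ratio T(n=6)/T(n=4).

T ∝ Z^-2 · n^3; with Z fixed, T ∝ n^3.
T(n=6)/T(n=4) = (6/4)^3 = 27/8

27/8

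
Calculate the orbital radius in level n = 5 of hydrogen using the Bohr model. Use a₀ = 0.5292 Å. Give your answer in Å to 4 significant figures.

r_n = n²a₀/Z = 5² × 0.5292 / 1
    = 25 × 0.5292 / 1 = 13.23 Å

13.23 Å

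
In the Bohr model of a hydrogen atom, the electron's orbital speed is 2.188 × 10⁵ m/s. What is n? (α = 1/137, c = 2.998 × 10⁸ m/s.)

10

v_n = Zαc/n ⇒ n = Zαc/v = 1 × 0.007299 × 2.998 × 10⁸ / 2.188 × 10⁵ ≈ 10.00
n = 10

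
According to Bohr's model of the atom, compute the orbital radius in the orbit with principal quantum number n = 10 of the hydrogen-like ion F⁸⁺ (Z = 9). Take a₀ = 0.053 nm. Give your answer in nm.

r_n = n²a₀/Z = 10² × 0.053 / 9
    = 100 × 0.053 / 9 = 0.59 nm

0.59 nm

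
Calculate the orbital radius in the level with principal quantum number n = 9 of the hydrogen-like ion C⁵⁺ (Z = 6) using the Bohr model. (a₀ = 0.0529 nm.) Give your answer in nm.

r_n = n²a₀/Z = 9² × 0.0529 / 6
    = 81 × 0.0529 / 6 = 0.714 nm

0.714 nm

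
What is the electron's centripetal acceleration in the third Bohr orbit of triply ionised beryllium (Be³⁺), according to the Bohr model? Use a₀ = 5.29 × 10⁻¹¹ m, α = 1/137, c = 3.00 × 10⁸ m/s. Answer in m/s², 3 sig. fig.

r = n²a₀/Z = 1.19 × 10⁻¹⁰ m, v = Zαc/n = 2.92 × 10⁶ m/s
a = v²/r = (2.92 × 10⁶)² / 1.19 × 10⁻¹⁰ = 7.16 × 10²² m/s²

7.16 × 10²² m/s²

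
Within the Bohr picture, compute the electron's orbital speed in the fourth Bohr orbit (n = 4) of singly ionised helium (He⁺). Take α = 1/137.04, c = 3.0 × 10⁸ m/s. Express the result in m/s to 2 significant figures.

v_n = Zαc/n = 2 × 0.0073 × 3.0 × 10⁸ / 4
    = 1.1 × 10⁶ m/s

1.1 × 10⁶ m/s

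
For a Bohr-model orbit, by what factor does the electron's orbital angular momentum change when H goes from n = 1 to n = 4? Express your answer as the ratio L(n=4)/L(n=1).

L = nℏ depends only on n, so L ∝ n.
L(n=4)/L(n=1) = (4/1)^1 = 4

4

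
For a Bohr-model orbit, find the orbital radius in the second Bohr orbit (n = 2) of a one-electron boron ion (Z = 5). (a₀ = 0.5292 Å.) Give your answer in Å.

0.4234 Å

r_n = n²a₀/Z = 2² × 0.5292 / 5
    = 4 × 0.5292 / 5 = 0.4234 Å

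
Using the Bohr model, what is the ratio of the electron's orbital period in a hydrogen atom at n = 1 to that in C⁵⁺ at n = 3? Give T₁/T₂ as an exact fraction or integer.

T ∝ Z^-2 · n^3
T₁/T₂ = (1/6)^-2 · (1/3)^3 = 4/3

4/3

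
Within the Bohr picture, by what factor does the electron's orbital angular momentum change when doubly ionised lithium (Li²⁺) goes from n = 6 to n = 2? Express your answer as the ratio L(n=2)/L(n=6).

1/3

L = nℏ depends only on n, so L ∝ n.
L(n=2)/L(n=6) = (2/6)^1 = 1/3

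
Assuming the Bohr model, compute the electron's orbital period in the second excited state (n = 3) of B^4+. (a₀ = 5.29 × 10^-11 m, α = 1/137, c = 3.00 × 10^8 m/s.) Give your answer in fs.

r = n²a₀/Z = 3²·5.29 × 10^-11/5 = 9.52 × 10^-11 m
v = Zαc/n = 5·0.00730·3.00 × 10^8/3 = 3.65 × 10^6 m/s
T = 2πr/v = 1.64 × 10^-16 s = 0.164 fs

0.164 fs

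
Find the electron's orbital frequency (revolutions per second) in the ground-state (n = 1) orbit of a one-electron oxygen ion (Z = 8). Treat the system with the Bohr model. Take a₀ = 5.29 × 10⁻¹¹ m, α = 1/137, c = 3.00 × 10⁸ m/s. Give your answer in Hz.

r = n²a₀/Z = 6.61 × 10⁻¹² m, v = Zαc/n = 1.75 × 10⁷ m/s
f = v/(2πr) = 4.22 × 10¹⁷ Hz

4.22 × 10¹⁷ Hz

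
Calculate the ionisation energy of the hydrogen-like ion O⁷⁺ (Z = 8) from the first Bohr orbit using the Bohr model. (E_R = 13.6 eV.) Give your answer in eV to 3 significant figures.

E_n = −E_R·Z²/n² = −13.6 × 8²/1² eV = -870 eV
Ionisation energy = −E_n = 870 eV

870 eV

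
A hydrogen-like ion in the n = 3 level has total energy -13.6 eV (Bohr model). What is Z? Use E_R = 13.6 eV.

E_n = −E_R Z²/n² ⇒ Z² = −E_n n²/E_R = 13.6 × 3² / 13.6 ≈ 9.00
Z = 3

3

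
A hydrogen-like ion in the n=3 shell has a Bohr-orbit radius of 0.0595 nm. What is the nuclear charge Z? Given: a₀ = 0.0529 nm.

8

r_n = n²a₀/Z ⇒ Z = n²a₀/r = 3² × 0.0529 / 0.0595 ≈ 8.00
Z = 8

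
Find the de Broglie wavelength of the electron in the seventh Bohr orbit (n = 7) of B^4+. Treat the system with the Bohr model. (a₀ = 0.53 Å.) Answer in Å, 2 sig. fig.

The Bohr quantisation condition is nλ = 2πr_n.
r_n = n²a₀/Z = 5.2 Å
λ = 2πr_n/n = 2π·5.2/7 = 4.7 Å

4.7 Å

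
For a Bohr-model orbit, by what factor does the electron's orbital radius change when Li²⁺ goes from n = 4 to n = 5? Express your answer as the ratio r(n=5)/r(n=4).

r ∝ Z^-1 · n^2; with Z fixed, r ∝ n^2.
r(n=5)/r(n=4) = (5/4)^2 = 25/16

25/16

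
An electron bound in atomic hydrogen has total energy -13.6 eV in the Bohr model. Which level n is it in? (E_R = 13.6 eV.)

1

E_n = −E_R Z²/n² ⇒ n² = E_R Z²/(−E_n) = 13.6 × 1² / 13.6 ≈ 1.00
n = 1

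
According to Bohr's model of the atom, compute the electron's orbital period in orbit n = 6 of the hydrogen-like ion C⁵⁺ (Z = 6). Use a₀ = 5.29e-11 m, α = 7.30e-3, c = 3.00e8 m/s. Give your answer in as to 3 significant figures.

911 as

r = n²a₀/Z = 6²·5.29e-11/6 = 3.17e-10 m
v = Zαc/n = 6·0.00730·3.00e8/6 = 2.19e6 m/s
T = 2πr/v = 9.11e-16 s = 911 as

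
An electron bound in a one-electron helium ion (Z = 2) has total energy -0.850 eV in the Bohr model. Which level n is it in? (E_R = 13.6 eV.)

8

E_n = −E_R Z²/n² ⇒ n² = E_R Z²/(−E_n) = 13.6 × 2² / 0.850 ≈ 64.00
n = 8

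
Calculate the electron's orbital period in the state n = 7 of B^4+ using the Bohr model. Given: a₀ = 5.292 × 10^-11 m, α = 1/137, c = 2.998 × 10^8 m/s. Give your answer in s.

2.085 × 10^-15 s

r = n²a₀/Z = 7²·5.292 × 10^-11/5 = 5.186 × 10^-10 m
v = Zαc/n = 5·0.007299·2.998 × 10^8/7 = 1.563 × 10^6 m/s
T = 2πr/v = 2.085 × 10^-15 s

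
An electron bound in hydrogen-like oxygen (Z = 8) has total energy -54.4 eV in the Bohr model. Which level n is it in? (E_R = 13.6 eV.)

4

E_n = −E_R Z²/n² ⇒ n² = E_R Z²/(−E_n) = 13.6 × 8² / 54.4 ≈ 16.00
n = 4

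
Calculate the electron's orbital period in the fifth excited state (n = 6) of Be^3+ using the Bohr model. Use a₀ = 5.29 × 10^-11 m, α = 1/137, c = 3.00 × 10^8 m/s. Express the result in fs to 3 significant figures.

2.05 fs

r = n²a₀/Z = 6²·5.29 × 10^-11/4 = 4.76 × 10^-10 m
v = Zαc/n = 4·0.00730·3.00 × 10^8/6 = 1.46 × 10^6 m/s
T = 2πr/v = 2.05 × 10^-15 s = 2.05 fs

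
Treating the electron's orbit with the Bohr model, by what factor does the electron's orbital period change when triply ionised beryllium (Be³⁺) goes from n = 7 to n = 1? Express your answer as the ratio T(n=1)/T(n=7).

1/343

T ∝ Z^-2 · n^3; with Z fixed, T ∝ n^3.
T(n=1)/T(n=7) = (1/7)^3 = 1/343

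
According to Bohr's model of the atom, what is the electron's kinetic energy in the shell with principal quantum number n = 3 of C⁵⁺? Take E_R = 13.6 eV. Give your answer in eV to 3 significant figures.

54.4 eV

For a Coulomb orbit the virial theorem gives K = −E_n.
E_n = −E_R·Z²/n², so K = E_R·Z²/n² = 13.6 × 6²/3² = 54.4 eV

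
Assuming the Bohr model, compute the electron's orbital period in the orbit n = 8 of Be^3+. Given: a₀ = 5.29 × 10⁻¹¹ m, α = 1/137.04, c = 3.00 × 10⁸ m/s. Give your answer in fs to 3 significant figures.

4.86 fs

r = n²a₀/Z = 8²·5.29 × 10⁻¹¹/4 = 8.46 × 10⁻¹⁰ m
v = Zαc/n = 4·0.00730·3.00 × 10⁸/8 = 1.09 × 10⁶ m/s
T = 2πr/v = 4.86 × 10⁻¹⁵ s = 4.86 fs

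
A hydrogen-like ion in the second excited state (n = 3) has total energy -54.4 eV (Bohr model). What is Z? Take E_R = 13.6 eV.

E_n = −E_R Z²/n² ⇒ Z² = −E_n n²/E_R = 54.4 × 3² / 13.6 ≈ 36.00
Z = 6

6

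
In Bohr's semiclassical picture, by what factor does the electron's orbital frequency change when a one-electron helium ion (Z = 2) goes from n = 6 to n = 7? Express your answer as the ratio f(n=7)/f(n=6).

216/343

f ∝ Z^2 · n^-3; with Z fixed, f ∝ n^-3.
f(n=7)/f(n=6) = (7/6)^-3 = 216/343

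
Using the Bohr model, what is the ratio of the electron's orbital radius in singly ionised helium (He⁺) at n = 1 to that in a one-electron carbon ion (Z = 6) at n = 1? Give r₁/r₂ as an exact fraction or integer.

3

r ∝ Z^-1 · n^2
r₁/r₂ = (2/6)^-1 · (1/1)^2 = 3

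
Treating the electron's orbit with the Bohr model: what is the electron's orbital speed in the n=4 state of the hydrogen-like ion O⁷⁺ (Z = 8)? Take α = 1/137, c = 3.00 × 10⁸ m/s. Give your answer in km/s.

v_n = Zαc/n = 8 × 0.00730 × 3.00 × 10⁸ / 4
    = 4380 km/s

4380 km/s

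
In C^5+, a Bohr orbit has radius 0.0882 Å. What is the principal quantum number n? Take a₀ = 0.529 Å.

r_n = n²a₀/Z ⇒ n² = rZ/a₀ = 0.0882 × 6 / 0.529 ≈ 1.00
n = 1

1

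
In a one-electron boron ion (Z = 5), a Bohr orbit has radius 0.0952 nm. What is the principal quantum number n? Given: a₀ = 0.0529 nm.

3

r_n = n²a₀/Z ⇒ n² = rZ/a₀ = 0.0952 × 5 / 0.0529 ≈ 9.00
n = 3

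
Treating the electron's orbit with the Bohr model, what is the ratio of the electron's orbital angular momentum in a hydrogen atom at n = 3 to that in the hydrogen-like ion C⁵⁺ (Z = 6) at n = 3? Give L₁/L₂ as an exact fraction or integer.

L = nℏ is independent of Z.
L₁/L₂ = n₁/n₂ = 3/3 = 1

1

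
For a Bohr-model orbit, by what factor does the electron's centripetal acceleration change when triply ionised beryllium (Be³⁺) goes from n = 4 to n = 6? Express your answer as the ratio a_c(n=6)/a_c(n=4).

16/81

a_c ∝ Z^3 · n^-4; with Z fixed, a_c ∝ n^-4.
a_c(n=6)/a_c(n=4) = (6/4)^-4 = 16/81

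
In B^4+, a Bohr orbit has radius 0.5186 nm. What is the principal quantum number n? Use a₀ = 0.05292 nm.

7

r_n = n²a₀/Z ⇒ n² = rZ/a₀ = 0.5186 × 5 / 0.05292 ≈ 49.00
n = 7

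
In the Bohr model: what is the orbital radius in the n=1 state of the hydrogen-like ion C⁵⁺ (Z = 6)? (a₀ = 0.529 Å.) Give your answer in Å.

r_n = n²a₀/Z = 1² × 0.529 / 6
    = 1 × 0.529 / 6 = 0.0882 Å

0.0882 Å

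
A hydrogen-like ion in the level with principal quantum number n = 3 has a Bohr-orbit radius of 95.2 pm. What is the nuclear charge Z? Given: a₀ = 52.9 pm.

5

r_n = n²a₀/Z ⇒ Z = n²a₀/r = 3² × 52.9 / 95.2 ≈ 5.00
Z = 5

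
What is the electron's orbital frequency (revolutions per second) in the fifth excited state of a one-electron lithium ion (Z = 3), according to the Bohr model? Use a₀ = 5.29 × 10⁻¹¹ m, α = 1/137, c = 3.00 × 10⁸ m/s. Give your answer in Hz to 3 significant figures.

r = n²a₀/Z = 6.35 × 10⁻¹⁰ m, v = Zαc/n = 1.09 × 10⁶ m/s
f = v/(2πr) = 2.75 × 10¹⁴ Hz

2.75 × 10¹⁴ Hz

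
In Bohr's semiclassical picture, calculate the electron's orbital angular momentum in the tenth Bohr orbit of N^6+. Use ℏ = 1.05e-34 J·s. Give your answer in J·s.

L_n = nℏ = 10 × 1.05e-34 = 1.05e-33 J·s

1.05e-33 J·s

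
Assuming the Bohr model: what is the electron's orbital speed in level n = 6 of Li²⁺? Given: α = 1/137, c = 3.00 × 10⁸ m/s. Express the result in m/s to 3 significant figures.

1.09 × 10⁶ m/s

v_n = Zαc/n = 3 × 0.00730 × 3.00 × 10⁸ / 6
    = 1.09 × 10⁶ m/s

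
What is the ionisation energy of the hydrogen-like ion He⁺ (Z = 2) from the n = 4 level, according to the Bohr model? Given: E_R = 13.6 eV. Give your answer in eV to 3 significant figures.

3.40 eV

E_n = −E_R·Z²/n² = −13.6 × 2²/4² eV = -3.40 eV
Ionisation energy = −E_n = 3.40 eV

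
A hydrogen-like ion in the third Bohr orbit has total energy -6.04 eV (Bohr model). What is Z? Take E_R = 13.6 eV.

2

E_n = −E_R Z²/n² ⇒ Z² = −E_n n²/E_R = 6.04 × 3² / 13.6 ≈ 4.00
Z = 2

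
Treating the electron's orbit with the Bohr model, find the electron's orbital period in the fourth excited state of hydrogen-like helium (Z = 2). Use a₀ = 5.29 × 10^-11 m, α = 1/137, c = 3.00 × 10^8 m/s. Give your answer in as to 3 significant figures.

4740 as

r = n²a₀/Z = 5²·5.29 × 10^-11/2 = 6.61 × 10^-10 m
v = Zαc/n = 2·0.00730·3.00 × 10^8/5 = 8.76 × 10^5 m/s
T = 2πr/v = 4.74 × 10^-15 s = 4740 as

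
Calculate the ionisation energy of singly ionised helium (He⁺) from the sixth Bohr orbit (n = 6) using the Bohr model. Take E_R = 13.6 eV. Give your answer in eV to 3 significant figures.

E_n = −E_R·Z²/n² = −13.6 × 2²/6² eV = -1.51 eV
Ionisation energy = −E_n = 1.51 eV

1.51 eV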